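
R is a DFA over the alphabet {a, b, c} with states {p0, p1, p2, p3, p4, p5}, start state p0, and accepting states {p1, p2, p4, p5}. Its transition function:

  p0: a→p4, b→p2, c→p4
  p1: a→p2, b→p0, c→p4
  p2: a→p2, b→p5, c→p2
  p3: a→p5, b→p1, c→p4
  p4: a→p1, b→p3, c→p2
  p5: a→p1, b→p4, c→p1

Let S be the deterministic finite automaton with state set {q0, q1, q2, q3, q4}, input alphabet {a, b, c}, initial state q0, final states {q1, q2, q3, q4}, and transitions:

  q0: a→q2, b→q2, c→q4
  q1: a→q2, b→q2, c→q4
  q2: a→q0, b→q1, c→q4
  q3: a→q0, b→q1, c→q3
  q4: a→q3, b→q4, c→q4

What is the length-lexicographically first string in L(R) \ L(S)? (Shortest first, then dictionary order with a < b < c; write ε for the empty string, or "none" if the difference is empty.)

The string aa is accepted by R but not by S.
No shorter string lies in the difference, and aa is the lexicographically first length-2 string in L(R) \ L(S).

aa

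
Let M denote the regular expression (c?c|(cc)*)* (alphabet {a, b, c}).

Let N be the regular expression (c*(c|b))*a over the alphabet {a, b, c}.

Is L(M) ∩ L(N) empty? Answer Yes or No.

Yes

Converting the expression M to a DFA (subset construction, then merging equivalent states) gives the minimal DFA with states {m0, m1}, start state m0, accepting states {m0} and transitions m0: a→m1, b→m1, c→m0; m1: a→m1, b→m1, c→m1.
Converting the expression N to a DFA (subset construction, then merging equivalent states) gives the minimal DFA with states {n0, n1, n2}, start state n0, accepting states {n1} and transitions n0: a→n1, b→n0, c→n0; n1: a→n2, b→n2, c→n2; n2: a→n2, b→n2, c→n2.
Exploring the product automaton M × N from the start pair (m0, n0), following both machines on each input symbol, reaches 4 state pairs: (m0, n0), (m1, n1), (m1, n0), (m1, n2).
M accepts in {m0} and N accepts in {n1}; no reachable pair has both components accepting, so no string drives both machines to acceptance simultaneously and L(M) ∩ L(N) = ∅.
So no string is accepted by both, and the intersection is empty.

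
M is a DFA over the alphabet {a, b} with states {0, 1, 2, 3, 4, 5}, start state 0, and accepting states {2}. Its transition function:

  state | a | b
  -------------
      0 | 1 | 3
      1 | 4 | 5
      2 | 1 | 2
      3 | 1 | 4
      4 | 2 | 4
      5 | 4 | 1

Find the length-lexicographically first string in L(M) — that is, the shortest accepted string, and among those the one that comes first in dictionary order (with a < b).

aaa

A breadth-first search from 0 reaches an accepting state first via the path 0 → 1 → 4 → 2 on input aaa.
No string of length < 3 is accepted (BFS exhausts all shorter strings without reaching an accepting state), and aaa is the lexicographically least accepting string of length 3.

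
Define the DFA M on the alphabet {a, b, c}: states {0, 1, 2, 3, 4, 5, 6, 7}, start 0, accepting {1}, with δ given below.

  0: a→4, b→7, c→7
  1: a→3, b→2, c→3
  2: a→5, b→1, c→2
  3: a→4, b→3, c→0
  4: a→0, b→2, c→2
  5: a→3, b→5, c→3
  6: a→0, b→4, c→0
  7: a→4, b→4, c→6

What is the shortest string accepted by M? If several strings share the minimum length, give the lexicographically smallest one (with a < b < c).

abb

A breadth-first search from 0 reaches an accepting state first via the path 0 → 4 → 2 → 1 on input abb.
No string of length < 3 is accepted (BFS exhausts all shorter strings without reaching an accepting state), and abb is the lexicographically least accepting string of length 3.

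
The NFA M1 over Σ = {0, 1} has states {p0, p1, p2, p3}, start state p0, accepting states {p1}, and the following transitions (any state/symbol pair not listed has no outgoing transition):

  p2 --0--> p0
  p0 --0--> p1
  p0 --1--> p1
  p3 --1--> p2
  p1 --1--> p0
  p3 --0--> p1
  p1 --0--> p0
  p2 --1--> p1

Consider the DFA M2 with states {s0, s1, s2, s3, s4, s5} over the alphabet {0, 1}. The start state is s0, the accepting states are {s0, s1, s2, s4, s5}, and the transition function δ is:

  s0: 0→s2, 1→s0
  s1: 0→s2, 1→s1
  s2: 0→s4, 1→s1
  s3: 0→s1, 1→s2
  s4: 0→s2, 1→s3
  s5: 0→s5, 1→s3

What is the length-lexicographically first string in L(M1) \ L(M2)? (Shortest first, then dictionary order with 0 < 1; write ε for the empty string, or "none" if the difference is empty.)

001

The string 001 is accepted by M1 but not by M2.
No shorter string lies in the difference, and 001 is the lexicographically first length-3 string in L(M1) \ L(M2).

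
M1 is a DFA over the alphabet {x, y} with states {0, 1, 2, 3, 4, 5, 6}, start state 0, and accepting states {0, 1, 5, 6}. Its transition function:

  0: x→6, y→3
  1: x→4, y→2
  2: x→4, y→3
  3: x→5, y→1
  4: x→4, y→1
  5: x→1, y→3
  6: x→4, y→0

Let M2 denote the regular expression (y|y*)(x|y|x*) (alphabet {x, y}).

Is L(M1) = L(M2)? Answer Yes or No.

No

The string xy is accepted by M1 but rejected by M2.
So L(M1) ≠ L(M2).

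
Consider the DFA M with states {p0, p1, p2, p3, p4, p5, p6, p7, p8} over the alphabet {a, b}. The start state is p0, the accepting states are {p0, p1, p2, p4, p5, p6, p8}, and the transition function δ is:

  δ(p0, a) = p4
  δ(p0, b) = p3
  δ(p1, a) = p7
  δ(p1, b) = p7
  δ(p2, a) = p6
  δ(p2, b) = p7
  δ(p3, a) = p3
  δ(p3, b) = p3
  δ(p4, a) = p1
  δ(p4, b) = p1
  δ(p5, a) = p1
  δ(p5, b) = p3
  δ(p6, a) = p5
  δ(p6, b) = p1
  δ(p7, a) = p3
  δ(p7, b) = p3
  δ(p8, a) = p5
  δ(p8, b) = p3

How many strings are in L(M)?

The useful subgraph on states {p0, p1, p4} is acyclic, so L(M) is finite; the longest accepting path visits 3 useful states, giving maximum string length 2.
Counting accepting paths from p0 by length: 1 of length 0, 1 of length 1, 2 of length 2. Total 4.

4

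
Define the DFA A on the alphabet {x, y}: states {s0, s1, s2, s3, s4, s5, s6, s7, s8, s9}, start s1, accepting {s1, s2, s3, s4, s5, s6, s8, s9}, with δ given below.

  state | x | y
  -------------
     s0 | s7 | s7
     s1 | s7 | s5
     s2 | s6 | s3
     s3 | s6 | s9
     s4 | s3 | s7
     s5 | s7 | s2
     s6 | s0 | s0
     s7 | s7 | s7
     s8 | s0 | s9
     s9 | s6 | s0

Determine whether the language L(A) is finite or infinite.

finite

The useful states (reachable from s1 and able to reach an accepting state) are {s1, s2, s3, s5, s6, s9}.
Restricted to these states the transition graph has no cycle, so every accepting path has bounded length and L is finite.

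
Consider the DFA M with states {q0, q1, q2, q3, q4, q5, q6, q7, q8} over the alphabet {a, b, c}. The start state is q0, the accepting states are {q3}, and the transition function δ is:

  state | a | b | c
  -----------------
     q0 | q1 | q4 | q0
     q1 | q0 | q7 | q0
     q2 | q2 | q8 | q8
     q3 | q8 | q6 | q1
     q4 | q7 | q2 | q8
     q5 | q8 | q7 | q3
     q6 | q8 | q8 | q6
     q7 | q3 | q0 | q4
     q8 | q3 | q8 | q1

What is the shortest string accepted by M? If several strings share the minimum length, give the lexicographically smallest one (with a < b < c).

A breadth-first search from q0 reaches an accepting state first via the path q0 → q1 → q7 → q3 on input aba.
No string of length < 3 is accepted (BFS exhausts all shorter strings without reaching an accepting state), and aba is the lexicographically least accepting string of length 3.

aba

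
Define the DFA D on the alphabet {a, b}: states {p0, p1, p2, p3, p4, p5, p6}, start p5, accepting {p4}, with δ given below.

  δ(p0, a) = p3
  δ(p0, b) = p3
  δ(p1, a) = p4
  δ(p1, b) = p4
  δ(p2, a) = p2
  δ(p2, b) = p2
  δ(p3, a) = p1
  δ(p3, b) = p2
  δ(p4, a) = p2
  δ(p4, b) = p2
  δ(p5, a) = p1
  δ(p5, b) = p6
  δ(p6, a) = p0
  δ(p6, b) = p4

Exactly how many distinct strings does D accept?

7

The useful subgraph on states {p0, p1, p3, p4, p5, p6} is acyclic, so L(D) is finite; the longest accepting path visits 6 useful states, giving maximum string length 5.
Counting accepting paths from p5 by length: 3 of length 2, 4 of length 5. Total 7.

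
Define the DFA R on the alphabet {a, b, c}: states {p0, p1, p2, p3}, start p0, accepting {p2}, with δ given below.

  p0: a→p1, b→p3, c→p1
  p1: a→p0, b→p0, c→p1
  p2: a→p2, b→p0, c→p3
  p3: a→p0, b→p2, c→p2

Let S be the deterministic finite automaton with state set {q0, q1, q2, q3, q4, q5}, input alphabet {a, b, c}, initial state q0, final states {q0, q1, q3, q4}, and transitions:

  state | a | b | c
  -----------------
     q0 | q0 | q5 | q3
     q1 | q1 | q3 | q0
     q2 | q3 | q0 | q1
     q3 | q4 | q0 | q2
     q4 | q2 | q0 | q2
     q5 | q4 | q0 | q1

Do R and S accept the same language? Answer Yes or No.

The string abbb is accepted by R but rejected by S.
So L(R) ≠ L(S).

No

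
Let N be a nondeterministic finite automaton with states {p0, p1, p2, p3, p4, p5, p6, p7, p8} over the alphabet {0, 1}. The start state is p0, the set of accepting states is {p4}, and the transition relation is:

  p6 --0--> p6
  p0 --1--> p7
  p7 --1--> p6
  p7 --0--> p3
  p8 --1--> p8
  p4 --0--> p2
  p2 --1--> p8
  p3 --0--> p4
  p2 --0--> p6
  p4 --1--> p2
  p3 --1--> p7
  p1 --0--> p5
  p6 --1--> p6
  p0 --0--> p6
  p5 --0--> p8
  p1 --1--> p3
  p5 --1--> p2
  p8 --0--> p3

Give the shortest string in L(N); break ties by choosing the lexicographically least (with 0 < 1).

A breadth-first search from p0 reaches an accepting state first via the path p0 → p7 → p3 → p4 on input 100.
No string of length < 3 is accepted (BFS exhausts all shorter strings without reaching an accepting state), and 100 is the lexicographically least accepting string of length 3.

100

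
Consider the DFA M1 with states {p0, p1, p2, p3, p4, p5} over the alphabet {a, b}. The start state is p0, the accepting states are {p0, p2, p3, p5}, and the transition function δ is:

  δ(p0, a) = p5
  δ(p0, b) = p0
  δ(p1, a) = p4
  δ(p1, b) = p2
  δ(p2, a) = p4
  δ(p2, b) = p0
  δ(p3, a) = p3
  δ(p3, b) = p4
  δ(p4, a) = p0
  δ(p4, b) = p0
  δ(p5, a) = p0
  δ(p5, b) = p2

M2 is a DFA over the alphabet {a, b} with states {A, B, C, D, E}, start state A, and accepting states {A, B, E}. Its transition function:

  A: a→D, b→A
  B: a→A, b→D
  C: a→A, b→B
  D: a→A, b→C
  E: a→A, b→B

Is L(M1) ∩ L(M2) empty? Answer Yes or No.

No

The empty string ε is accepted by both M1 and M2.
Hence L(M1) ∩ L(M2) ≠ ∅.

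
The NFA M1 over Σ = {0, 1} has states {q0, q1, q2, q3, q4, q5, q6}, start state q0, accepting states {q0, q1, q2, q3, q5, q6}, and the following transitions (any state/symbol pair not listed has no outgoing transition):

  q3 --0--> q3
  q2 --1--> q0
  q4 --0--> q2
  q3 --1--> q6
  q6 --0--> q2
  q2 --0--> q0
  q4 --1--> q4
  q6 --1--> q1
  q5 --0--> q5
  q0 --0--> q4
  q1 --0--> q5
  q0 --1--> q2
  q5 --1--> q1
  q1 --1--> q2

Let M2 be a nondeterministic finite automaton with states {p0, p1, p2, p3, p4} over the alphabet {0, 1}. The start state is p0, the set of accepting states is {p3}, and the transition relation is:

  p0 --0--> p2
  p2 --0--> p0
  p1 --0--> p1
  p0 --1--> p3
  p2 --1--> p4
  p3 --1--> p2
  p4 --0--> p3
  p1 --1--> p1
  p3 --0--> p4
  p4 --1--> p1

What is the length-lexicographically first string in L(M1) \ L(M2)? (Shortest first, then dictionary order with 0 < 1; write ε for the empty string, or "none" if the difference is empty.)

ε

The empty string ε is accepted by M1 but not by M2.
Since ε is the unique shortest string, it is the required witness.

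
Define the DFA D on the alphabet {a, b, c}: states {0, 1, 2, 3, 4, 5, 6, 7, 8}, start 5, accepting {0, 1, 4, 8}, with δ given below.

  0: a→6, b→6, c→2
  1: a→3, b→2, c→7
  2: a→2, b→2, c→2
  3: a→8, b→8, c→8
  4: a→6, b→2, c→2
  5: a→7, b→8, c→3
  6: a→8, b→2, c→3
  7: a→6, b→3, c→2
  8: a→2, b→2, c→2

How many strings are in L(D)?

The useful subgraph on states {3, 5, 6, 7, 8} is acyclic, so L(D) is finite; the longest accepting path visits 5 useful states, giving maximum string length 4.
Counting accepting paths from 5 by length: 1 of length 1, 3 of length 2, 4 of length 3, 3 of length 4. Total 11.

11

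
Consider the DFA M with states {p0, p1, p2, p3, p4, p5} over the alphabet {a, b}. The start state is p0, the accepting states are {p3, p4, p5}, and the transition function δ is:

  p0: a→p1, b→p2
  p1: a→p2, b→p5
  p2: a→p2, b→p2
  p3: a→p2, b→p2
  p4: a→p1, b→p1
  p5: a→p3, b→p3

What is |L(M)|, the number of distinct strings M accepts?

3

The useful subgraph on states {p0, p1, p3, p5} is acyclic, so L(M) is finite; the longest accepting path visits 4 useful states, giving maximum string length 3.
Counting accepting paths from p0 by length: 1 of length 2, 2 of length 3. Total 3.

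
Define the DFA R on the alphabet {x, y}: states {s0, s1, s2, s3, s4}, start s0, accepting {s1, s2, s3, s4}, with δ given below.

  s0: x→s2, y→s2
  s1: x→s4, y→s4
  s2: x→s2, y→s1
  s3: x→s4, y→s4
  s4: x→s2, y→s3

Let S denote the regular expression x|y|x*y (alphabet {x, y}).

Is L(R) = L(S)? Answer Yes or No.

No

The string xx is accepted by R but rejected by S.
So L(R) ≠ L(S).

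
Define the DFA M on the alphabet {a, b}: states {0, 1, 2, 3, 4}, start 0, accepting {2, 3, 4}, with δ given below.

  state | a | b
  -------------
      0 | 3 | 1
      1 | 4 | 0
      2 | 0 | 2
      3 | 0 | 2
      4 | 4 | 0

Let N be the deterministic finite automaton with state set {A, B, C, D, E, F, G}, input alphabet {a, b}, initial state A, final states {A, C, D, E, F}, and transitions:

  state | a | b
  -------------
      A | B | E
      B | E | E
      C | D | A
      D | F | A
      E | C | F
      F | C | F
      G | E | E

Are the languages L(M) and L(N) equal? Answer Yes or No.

The string a is accepted by M but rejected by N.
So L(M) ≠ L(N).

No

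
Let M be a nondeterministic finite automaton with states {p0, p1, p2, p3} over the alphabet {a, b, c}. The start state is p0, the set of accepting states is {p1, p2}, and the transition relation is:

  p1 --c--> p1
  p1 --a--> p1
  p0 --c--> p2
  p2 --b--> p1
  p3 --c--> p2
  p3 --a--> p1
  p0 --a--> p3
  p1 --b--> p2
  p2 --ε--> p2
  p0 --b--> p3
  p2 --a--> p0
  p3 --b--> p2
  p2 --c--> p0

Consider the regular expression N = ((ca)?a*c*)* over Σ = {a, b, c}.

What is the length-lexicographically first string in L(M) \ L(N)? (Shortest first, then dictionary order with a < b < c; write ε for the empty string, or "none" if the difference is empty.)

ab

The string ab is accepted by M but not by N.
No shorter string lies in the difference, and ab is the lexicographically first length-2 string in L(M) \ L(N).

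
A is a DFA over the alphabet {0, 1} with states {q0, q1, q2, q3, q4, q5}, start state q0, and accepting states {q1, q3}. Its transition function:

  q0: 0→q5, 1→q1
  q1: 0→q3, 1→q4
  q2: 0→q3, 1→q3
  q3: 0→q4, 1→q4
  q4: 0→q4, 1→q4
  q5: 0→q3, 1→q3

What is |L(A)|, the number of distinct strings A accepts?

4

The useful subgraph on states {q0, q1, q3, q5} is acyclic, so L(A) is finite; the longest accepting path visits 3 useful states, giving maximum string length 2.
Counting accepting paths from q0 by length: 1 of length 1, 3 of length 2. Total 4.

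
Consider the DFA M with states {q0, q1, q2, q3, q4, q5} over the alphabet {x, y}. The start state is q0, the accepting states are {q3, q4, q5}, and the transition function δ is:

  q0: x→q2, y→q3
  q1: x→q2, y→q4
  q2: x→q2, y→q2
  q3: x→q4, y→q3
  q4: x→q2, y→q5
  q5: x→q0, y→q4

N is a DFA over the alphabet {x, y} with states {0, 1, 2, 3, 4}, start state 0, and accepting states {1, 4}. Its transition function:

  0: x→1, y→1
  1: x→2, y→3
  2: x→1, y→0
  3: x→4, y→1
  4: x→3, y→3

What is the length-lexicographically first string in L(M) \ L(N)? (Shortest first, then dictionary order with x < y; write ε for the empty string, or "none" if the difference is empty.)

yx

The string yx is accepted by M but not by N.
No shorter string lies in the difference, and yx is the lexicographically first length-2 string in L(M) \ L(N).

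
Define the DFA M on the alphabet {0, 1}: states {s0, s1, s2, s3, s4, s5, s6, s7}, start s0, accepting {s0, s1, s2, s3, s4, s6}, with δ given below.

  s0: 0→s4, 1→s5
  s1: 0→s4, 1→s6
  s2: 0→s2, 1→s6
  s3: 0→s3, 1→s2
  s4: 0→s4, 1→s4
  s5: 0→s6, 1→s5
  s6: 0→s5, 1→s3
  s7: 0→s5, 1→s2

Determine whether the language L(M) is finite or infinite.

State s4 is reachable from the start and can reach an accepting state, and it lies on the cycle s4 → s4.
Traversing that cycle any number of times yields accepted strings of unbounded length, so the language is infinite.

infinite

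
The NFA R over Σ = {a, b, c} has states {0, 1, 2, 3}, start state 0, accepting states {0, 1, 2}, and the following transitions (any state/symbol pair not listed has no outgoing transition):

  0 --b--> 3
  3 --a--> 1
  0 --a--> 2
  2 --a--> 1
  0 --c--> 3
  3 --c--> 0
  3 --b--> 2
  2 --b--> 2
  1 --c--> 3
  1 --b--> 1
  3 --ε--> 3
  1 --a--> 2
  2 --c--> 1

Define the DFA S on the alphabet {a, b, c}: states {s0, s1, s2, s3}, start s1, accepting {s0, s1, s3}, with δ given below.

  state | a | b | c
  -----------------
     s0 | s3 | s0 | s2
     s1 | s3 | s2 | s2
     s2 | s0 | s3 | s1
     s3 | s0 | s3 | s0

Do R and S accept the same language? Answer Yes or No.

Exploring the product automaton R × S from the start pair (0, s1), following both machines on each input symbol, reaches 4 state pairs: (0, s1), (2, s3), (3, s2), (1, s0).
R accepts in {0, 1, 2} and S accepts in {s0, s1, s3}. In every reachable pair the two components are either both accepting — (0, s1), (2, s3), (1, s0) — or both non-accepting, so no string is accepted by exactly one of the machines: L(R) \ L(S) and L(S) \ L(R) are both empty.
Hence every string is accepted by R iff it is accepted by S, and the two languages coincide.

Yes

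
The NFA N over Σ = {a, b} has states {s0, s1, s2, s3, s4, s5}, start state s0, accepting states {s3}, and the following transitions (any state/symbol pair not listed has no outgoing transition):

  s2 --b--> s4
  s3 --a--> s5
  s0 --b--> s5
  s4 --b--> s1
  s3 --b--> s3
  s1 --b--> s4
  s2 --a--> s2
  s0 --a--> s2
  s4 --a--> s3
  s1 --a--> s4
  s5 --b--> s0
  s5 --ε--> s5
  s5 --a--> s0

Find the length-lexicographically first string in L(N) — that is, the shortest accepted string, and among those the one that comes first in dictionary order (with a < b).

aba

A breadth-first search from s0 reaches an accepting state first via the path s0 → s2 → s4 → s3 on input aba.
No string of length < 3 is accepted (BFS exhausts all shorter strings without reaching an accepting state), and aba is the lexicographically least accepting string of length 3.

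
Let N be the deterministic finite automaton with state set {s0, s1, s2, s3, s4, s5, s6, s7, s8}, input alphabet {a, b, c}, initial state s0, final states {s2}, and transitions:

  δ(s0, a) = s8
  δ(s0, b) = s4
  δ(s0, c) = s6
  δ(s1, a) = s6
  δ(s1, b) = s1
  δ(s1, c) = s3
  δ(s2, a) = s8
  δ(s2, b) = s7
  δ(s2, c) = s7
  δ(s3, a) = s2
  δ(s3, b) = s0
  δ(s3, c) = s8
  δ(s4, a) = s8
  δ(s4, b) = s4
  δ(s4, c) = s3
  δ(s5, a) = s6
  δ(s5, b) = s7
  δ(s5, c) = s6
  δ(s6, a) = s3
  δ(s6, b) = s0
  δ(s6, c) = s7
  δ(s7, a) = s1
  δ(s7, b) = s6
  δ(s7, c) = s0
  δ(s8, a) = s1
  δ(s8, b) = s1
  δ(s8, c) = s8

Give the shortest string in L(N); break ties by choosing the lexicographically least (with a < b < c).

A breadth-first search from s0 reaches an accepting state first via the path s0 → s4 → s3 → s2 on input bca.
No string of length < 3 is accepted (BFS exhausts all shorter strings without reaching an accepting state), and bca is the lexicographically least accepting string of length 3.

bca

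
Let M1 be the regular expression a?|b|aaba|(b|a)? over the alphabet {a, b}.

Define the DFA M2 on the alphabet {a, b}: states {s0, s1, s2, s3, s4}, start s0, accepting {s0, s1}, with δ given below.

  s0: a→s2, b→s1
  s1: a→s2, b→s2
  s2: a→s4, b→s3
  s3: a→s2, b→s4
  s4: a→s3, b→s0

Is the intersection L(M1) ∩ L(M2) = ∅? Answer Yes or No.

The empty string ε is accepted by both M1 and M2.
Hence L(M1) ∩ L(M2) ≠ ∅.

No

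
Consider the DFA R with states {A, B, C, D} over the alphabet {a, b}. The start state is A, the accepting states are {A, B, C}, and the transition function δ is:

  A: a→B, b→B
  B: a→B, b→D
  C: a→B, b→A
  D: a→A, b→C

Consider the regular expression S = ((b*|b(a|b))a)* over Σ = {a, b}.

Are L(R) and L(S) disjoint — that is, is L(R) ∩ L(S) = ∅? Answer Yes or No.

The empty string ε is accepted by both R and S.
Hence L(R) ∩ L(S) ≠ ∅.

No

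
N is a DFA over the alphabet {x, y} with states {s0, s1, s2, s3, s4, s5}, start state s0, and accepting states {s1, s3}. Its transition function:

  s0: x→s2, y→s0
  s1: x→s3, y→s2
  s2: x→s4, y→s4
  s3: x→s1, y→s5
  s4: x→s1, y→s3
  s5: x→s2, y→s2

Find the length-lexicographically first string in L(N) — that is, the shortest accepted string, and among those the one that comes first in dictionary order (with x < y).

A breadth-first search from s0 reaches an accepting state first via the path s0 → s2 → s4 → s1 on input xxx.
No string of length < 3 is accepted (BFS exhausts all shorter strings without reaching an accepting state), and xxx is the lexicographically least accepting string of length 3.

xxx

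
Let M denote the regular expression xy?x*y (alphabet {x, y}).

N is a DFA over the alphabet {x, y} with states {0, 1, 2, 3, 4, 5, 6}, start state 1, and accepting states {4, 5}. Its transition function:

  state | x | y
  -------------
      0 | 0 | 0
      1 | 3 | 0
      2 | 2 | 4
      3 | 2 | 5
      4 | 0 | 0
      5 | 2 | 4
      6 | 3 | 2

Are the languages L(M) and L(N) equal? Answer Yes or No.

Yes

Converting the expression M to a DFA (subset construction, then merging equivalent states) gives the minimal DFA with states {m0, m1, m2, m3, m4, m5}, start state m0, accepting states {m4, m5} and transitions m0: x→m1, y→m2; m1: x→m3, y→m4; m2: x→m2, y→m2; m3: x→m3, y→m5; m4: x→m3, y→m5; m5: x→m2, y→m2.
Exploring the product automaton M × N from the start pair (m0, 1), following both machines on each input symbol, reaches 6 state pairs: (m0, 1), (m1, 3), (m2, 0), (m3, 2), (m4, 5), (m5, 4).
M accepts in {m4, m5} and N accepts in {4, 5}. In every reachable pair the two components are either both accepting — (m4, 5), (m5, 4) — or both non-accepting, so no string is accepted by exactly one of the machines: L(M) \ L(N) and L(N) \ L(M) are both empty.
Hence every string is accepted by M iff it is accepted by N, and the two languages coincide.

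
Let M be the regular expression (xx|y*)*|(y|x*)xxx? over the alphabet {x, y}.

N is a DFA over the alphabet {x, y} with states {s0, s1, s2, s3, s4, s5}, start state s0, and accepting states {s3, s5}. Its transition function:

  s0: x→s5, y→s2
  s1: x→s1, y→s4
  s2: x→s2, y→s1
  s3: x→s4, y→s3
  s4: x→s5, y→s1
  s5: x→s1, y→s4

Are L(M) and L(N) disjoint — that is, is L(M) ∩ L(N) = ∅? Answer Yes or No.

Converting the expression M to a DFA (subset construction, then merging equivalent states) gives the minimal DFA with states {m0, m1, m2, m3, m4, m5, m6, m7, m8, m9, m10}, start state m0, accepting states {m0, m2, m3, m6, m7, m8, m10} and transitions m0: x→m1, y→m2; m1: x→m3, y→m4; m2: x→m5, y→m6; m3: x→m7, y→m6; m4: x→m4, y→m4; m5: x→m8, y→m4; m6: x→m9, y→m6; m7: x→m3, y→m4; m8: x→m10, y→m6; m9: x→m6, y→m4; m10: x→m6, y→m4.
Exploring the product automaton M × N from the start pair (m0, s0), following both machines on each input symbol, reaches 17 state pairs: (m0, s0), (m1, s5), (m2, s2), (m3, s1), (m4, s4), (m5, s2), (m6, s1), (m7, s1), (m6, s4), (m4, s5), (m4, s1), (m8, s2), (m9, s1), (m9, s5), (m10, s2), (m6, s2), (m9, s2).
M accepts in {m0, m2, m3, m6, m7, m8, m10} and N accepts in {s3, s5}; no reachable pair has both components accepting, so no string drives both machines to acceptance simultaneously and L(M) ∩ L(N) = ∅.
So no string is accepted by both, and the intersection is empty.

Yes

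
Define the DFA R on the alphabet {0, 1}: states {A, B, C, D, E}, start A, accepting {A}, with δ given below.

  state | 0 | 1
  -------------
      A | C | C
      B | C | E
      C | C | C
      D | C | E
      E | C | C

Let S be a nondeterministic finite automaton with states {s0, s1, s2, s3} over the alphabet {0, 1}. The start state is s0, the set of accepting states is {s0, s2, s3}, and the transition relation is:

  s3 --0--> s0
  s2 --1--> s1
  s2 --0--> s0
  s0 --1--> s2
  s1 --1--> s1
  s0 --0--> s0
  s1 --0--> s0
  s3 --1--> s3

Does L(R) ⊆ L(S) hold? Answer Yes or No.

Yes

Exploring the product automaton R × S from the start pair (A, s0), following both machines on each input symbol, reaches 4 state pairs: (A, s0), (C, s0), (C, s2), (C, s1).
R accepts in {A} and S accepts in {s0, s2, s3}. The reachable pairs whose R-component is accepting are (A, s0); in each of them the S-component is accepting too, so the product for L(R) \ L(S) (R-component accepting, S-component rejecting) has no reachable accepting pair and the difference is empty.
Hence every string in L(R) is also in L(S).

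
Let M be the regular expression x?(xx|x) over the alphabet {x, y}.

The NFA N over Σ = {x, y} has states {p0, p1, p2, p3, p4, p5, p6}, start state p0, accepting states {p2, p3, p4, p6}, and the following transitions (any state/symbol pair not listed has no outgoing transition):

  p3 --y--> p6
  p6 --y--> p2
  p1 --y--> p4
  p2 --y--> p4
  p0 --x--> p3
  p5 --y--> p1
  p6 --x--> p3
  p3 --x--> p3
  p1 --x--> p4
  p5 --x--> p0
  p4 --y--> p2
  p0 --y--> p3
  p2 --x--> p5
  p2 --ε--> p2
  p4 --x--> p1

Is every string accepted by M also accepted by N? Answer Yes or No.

Yes

Converting the expression M to a DFA (subset construction, then merging equivalent states) gives the minimal DFA with states {m0, m1, m2, m3, m4}, start state m0, accepting states {m1, m3, m4} and transitions m0: x→m1, y→m2; m1: x→m3, y→m2; m2: x→m2, y→m2; m3: x→m4, y→m2; m4: x→m2, y→m2.
Exploring the product automaton M × N from the start pair (m0, p0), following both machines on each input symbol, reaches 11 state pairs: (m0, p0), (m1, p3), (m2, p3), (m3, p3), (m2, p6), (m4, p3), (m2, p2), (m2, p5), (m2, p4), (m2, p0), (m2, p1).
M accepts in {m1, m3, m4} and N accepts in {p2, p3, p4, p6}. The reachable pairs whose M-component is accepting are (m1, p3), (m3, p3), (m4, p3); in each of them the N-component is accepting too, so the product for L(M) \ L(N) (M-component accepting, N-component rejecting) has no reachable accepting pair and the difference is empty.
Hence every string in L(M) is also in L(N).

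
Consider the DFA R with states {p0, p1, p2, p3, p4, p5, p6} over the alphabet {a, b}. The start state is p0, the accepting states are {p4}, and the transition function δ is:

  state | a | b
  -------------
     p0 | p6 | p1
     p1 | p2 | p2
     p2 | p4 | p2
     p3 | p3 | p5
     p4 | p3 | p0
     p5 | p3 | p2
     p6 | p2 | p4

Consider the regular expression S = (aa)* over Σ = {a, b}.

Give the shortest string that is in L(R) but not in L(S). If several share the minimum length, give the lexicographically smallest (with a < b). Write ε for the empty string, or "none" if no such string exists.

ab

The string ab is accepted by R but not by S.
No shorter string lies in the difference, and ab is the lexicographically first length-2 string in L(R) \ L(S).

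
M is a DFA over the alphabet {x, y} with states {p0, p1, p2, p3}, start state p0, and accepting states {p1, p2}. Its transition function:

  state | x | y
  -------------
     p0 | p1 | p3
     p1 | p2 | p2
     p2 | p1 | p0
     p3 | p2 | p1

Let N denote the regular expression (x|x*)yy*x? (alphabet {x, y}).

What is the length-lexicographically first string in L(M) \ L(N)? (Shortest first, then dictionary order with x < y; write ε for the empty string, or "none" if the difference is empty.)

The string x is accepted by M but not by N.
No shorter string lies in the difference, and x is the lexicographically first length-1 string in L(M) \ L(N).

x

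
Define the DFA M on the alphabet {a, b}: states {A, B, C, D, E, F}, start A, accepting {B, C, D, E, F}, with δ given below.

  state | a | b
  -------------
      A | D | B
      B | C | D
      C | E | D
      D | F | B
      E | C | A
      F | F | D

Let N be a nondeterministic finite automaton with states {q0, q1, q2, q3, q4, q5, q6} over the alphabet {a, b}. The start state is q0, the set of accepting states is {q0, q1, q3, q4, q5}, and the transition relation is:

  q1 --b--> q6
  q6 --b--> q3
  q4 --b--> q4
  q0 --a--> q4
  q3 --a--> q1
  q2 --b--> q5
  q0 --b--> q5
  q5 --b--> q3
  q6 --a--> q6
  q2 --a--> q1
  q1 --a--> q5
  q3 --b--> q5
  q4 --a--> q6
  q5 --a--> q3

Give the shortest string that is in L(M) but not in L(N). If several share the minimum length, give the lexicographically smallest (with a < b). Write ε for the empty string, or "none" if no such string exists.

aa

The string aa is accepted by M but not by N.
No shorter string lies in the difference, and aa is the lexicographically first length-2 string in L(M) \ L(N).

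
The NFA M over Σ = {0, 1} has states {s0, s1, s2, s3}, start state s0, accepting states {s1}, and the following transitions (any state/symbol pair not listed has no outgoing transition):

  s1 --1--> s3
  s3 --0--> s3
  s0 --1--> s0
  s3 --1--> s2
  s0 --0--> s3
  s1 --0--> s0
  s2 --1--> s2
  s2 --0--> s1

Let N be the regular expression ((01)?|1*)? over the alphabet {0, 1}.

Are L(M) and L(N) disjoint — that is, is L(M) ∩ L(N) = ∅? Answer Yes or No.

Converting the expression N to a DFA (subset construction, then merging equivalent states) gives the minimal DFA with states {n0, n1, n2, n3, n4}, start state n0, accepting states {n0, n2, n4} and transitions n0: 0→n1, 1→n2; n1: 0→n3, 1→n4; n2: 0→n3, 1→n2; n3: 0→n3, 1→n3; n4: 0→n3, 1→n3.
Exploring the product automaton M × N from the start pair (s0, n0), following both machines on each input symbol, reaches 8 state pairs: (s0, n0), (s3, n1), (s0, n2), (s3, n3), (s2, n4), (s2, n3), (s1, n3), (s0, n3).
M accepts in {s1} and N accepts in {n0, n2, n4}; no reachable pair has both components accepting, so no string drives both machines to acceptance simultaneously and L(M) ∩ L(N) = ∅.
So no string is accepted by both, and the intersection is empty.

Yes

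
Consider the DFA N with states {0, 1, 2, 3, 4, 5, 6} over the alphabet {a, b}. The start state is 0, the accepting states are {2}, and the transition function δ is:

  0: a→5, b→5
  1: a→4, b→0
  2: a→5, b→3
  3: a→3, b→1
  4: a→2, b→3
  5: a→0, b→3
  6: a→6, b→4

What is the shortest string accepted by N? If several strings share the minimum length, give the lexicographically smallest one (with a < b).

abbaa

A breadth-first search from 0 reaches an accepting state first via the path 0 → 5 → 3 → 1 → 4 → 2 on input abbaa.
No string of length < 5 is accepted (BFS exhausts all shorter strings without reaching an accepting state), and abbaa is the lexicographically least accepting string of length 5.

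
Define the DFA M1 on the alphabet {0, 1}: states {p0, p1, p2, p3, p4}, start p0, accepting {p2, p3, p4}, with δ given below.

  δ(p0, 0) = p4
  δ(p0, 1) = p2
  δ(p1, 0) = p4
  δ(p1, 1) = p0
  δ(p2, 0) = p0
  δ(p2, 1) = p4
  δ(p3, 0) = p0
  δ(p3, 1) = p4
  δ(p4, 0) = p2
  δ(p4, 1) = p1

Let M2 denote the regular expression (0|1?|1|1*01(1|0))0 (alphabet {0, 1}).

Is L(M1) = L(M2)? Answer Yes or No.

The string 1 is accepted by M1 but rejected by M2.
So L(M1) ≠ L(M2).

No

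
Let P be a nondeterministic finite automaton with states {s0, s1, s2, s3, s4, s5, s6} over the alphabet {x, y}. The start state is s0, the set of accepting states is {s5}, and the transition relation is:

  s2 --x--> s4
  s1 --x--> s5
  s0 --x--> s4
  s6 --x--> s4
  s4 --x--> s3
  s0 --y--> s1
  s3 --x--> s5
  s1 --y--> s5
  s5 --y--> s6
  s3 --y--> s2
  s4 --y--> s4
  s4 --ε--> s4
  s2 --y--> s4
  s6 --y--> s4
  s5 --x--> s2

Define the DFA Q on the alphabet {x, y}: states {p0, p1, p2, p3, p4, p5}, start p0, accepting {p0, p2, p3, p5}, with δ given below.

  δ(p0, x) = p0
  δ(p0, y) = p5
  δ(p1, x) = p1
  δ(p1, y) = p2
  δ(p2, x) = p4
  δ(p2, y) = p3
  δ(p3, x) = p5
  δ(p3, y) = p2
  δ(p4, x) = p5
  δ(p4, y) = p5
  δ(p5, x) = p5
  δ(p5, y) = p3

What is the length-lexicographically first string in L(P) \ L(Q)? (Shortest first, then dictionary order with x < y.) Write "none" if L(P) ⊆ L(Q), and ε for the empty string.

none

Exploring the product automaton P × Q from the start pair (s0, p0), following both machines on each input symbol, reaches 19 state pairs: (s0, p0), (s4, p0), (s1, p5), (s3, p0), (s4, p5), (s5, p5), (s5, p3), (s5, p0), (s2, p5), (s3, p5), (s4, p3), (s6, p3), (s6, p2), (s2, p0), (s6, p5), (s2, p3), (s4, p2), (s4, p4), (s3, p4).
P accepts in {s5} and Q accepts in {p0, p2, p3, p5}. The reachable pairs whose P-component is accepting are (s5, p5), (s5, p3), (s5, p0); in each of them the Q-component is accepting too, so the product for L(P) \ L(Q) (P-component accepting, Q-component rejecting) has no reachable accepting pair and the difference is empty.
So every string accepted by P is also accepted by Q: L(P) \ L(Q) = ∅ and there is no such string.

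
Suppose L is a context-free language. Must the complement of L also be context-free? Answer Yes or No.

No

CFLs are closed under union, so if they were also closed under complement they would be closed under intersection by De Morgan (L₁ ∩ L₂ is the complement of the union of the complements). But {aⁿbⁿcᵐ} ∩ {aᵐbⁿcⁿ} = {aⁿbⁿcⁿ} is not context-free although both operands are.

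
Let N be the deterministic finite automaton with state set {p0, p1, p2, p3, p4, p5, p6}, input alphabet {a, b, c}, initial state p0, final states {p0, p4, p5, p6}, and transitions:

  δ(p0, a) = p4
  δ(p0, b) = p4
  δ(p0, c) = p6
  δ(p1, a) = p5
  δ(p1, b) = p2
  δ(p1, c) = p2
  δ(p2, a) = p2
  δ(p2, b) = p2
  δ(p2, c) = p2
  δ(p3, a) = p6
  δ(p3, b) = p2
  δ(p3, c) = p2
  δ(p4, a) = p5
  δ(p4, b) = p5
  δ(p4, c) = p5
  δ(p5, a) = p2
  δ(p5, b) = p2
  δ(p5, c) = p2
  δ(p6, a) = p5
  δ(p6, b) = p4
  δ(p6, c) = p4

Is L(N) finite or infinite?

finite

The useful states (reachable from p0 and able to reach an accepting state) are {p0, p4, p5, p6}.
Restricted to these states the transition graph has no cycle, so every accepting path has bounded length and L is finite.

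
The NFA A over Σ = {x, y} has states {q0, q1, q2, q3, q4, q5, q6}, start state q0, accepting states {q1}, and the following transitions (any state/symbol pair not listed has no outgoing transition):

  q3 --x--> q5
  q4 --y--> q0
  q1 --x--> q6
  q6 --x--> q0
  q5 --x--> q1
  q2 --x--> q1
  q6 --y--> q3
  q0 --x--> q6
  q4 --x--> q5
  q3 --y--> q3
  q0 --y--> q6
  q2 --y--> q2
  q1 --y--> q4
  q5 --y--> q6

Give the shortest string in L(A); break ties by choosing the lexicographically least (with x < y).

xyxx

A breadth-first search from q0 reaches an accepting state first via the path q0 → q6 → q3 → q5 → q1 on input xyxx.
No string of length < 4 is accepted (BFS exhausts all shorter strings without reaching an accepting state), and xyxx is the lexicographically least accepting string of length 4.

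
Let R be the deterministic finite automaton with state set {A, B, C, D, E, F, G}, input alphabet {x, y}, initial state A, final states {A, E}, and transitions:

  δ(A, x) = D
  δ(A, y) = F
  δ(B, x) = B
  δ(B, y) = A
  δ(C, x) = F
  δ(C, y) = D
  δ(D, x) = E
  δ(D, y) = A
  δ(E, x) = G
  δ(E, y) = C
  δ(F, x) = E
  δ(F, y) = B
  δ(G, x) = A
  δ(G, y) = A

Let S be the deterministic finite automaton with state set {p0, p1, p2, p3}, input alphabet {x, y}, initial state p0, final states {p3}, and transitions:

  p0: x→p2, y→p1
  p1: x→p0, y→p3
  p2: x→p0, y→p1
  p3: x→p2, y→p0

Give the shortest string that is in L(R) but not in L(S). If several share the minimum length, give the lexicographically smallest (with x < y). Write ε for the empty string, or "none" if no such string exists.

The empty string ε is accepted by R but not by S.
Since ε is the unique shortest string, it is the required witness.

ε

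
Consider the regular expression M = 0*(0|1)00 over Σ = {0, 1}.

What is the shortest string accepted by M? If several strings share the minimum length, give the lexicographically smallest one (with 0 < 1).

By inspection of the expression, no string of length less than 3 matches, and 000 is the lexicographically first match of length 3.

000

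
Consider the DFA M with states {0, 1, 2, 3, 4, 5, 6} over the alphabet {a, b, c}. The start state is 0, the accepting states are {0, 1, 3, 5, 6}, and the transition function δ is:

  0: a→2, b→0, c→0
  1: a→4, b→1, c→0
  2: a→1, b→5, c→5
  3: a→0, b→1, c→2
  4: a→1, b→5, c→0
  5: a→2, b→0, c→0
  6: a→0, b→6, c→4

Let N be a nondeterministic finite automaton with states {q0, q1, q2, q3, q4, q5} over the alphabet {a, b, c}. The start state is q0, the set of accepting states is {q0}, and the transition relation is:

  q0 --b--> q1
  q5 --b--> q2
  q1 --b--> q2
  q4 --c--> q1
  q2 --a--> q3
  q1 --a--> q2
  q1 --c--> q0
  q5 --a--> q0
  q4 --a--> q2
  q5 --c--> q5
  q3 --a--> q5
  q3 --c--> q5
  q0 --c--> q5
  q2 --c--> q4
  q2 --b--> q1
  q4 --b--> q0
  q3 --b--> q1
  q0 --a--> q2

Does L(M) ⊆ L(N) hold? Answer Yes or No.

The string b is in L(M) but not in L(N).
So L(M) ⊄ L(N).

No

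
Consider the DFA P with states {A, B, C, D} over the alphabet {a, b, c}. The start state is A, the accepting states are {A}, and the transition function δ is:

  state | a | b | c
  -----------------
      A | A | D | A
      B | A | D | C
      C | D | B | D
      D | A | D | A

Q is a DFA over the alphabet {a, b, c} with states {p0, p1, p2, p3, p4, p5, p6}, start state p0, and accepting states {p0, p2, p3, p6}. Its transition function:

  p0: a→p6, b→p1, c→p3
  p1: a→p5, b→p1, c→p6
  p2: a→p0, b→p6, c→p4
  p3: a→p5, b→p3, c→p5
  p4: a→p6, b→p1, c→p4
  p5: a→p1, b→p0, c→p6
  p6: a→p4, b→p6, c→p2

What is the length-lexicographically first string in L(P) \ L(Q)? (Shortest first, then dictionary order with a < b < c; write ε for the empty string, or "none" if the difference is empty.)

The string aa is accepted by P but not by Q.
No shorter string lies in the difference, and aa is the lexicographically first length-2 string in L(P) \ L(Q).

aa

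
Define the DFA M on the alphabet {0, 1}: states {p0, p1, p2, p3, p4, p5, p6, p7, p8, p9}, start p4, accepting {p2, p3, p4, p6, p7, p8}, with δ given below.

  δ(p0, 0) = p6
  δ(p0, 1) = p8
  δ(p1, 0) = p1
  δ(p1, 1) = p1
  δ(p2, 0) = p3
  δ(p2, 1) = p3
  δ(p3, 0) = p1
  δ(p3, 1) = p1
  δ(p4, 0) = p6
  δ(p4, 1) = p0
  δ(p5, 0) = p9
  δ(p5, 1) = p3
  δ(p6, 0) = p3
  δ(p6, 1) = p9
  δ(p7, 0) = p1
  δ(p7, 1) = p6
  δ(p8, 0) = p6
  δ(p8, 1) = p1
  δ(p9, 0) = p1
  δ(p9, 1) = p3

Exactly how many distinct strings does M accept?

The useful subgraph on states {p0, p3, p4, p6, p8, p9} is acyclic, so L(M) is finite; the longest accepting path visits 6 useful states, giving maximum string length 5.
Counting accepting paths from p4 by length: 1 of length 0, 1 of length 1, 3 of length 2, 3 of length 3, 2 of length 4, 1 of length 5. Total 11.

11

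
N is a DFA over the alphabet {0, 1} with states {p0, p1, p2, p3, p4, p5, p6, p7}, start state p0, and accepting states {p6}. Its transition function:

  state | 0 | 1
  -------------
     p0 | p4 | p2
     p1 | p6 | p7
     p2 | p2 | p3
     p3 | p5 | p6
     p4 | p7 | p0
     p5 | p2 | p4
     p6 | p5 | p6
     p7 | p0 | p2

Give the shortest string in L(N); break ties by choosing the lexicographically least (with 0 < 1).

A breadth-first search from p0 reaches an accepting state first via the path p0 → p2 → p3 → p6 on input 111.
No string of length < 3 is accepted (BFS exhausts all shorter strings without reaching an accepting state), and 111 is the lexicographically least accepting string of length 3.

111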